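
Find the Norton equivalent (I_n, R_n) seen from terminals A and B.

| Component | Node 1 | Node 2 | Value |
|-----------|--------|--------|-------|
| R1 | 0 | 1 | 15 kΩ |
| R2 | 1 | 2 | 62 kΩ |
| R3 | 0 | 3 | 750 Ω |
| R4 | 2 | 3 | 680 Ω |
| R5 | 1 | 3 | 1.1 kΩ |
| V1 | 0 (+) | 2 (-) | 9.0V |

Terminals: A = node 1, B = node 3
Find the Thévenin equivalent first; then I_n = V_th/R_th and R_n = R_th.
Step 1 — V_th is the open-circuit voltage V_A - V_B (nothing connected across the terminals).
Nodal analysis, taking node 2 as the 0 V reference.
Source V1 fixes V_0 = 9 V.
KCL at each unknown node (sum of currents leaving = 0; resistances in Ω):
  Node 1: (V_1 - 9)/15000 + (V_1 - 0)/62000 + (V_1 - V_3)/1100 = 0
  Node 3: (V_3 - 9)/750 + (V_3 - 0)/680 + (V_3 - V_1)/1100 = 0
Collecting terms (coefficients in siemens):
  0.0009919·V_1 - 0.0009091·V_3 = 0.0006
  0.003713·V_3 - 0.0009091·V_1 = 0.012
Determinant D = (0.0009919)(0.003713) - (-0.0009091)(-0.0009091) = 0.000002856
V_1 = [(0.0006)(0.003713) - (-0.0009091)(0.012)]/D = 4.599 V
V_3 = [(0.0009919)(0.012) - (0.0006)(-0.0009091)]/D = 4.358 V
V_th = V_1 - V_3 = 4.599 - 4.358 = 0.2411 V
Step 2 — R_th: zero the source — replace V1 by a short circuit (node 2 merges into node 0) — and find the resistance seen between A (node 1) and B (node 3).
Reduce the network between node 1 (A) and node 3 (B) by series/parallel combination:
  Rp1 = R1 ‖ R2 (parallel, both between nodes 0 and 1) = 1/(1/15000 + 1/62000) = 12080 Ω
  Rp2 = R3 ‖ R4 (parallel, both between nodes 0 and 3) = 1/(1/750 + 1/680) = 356.6 Ω
  Rs1 = Rp1 + Rp2 (series, joined only at node 0) = 12080 + 356.6 = 12430 Ω
  Rp3 = R5 ‖ Rs1 (parallel, both between nodes 1 and 3) = 1/(1/1100 + 1/12430) = 1011 Ω
R_th = 1.011 kΩ
I_n = V_th/R_th = 0.2411/1011 = 0.0002386 A, and R_n = R_th = 1.011 kΩ

Final answer: I_n = 0.0002386 A, R_n = 1.011 kΩ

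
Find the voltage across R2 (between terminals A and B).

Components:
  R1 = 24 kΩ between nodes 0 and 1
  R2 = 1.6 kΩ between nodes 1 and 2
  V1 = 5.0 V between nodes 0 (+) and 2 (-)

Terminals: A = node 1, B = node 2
R1 and R2 are in series across V1 (node 0 → node 1 → node 2), and the output A–B is taken across R2, so this is a voltage divider.
Series current: I = V1/(R1 + R2) = 5/(24000 + 1600) = 5/25600 = 0.0001953 A
V_R2 = I × R2 = V1 × R2/(R1 + R2) = 5 × 1600/25600 = 0.3125 V

Final answer: 0.3125 V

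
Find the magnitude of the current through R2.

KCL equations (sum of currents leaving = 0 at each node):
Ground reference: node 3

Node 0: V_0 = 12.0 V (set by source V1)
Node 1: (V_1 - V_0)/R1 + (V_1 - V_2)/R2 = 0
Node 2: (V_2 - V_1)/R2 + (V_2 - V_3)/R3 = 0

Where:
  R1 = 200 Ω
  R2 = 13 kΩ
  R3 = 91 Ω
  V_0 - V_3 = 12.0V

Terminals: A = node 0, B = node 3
Nodal analysis, taking node 3 as the 0 V reference.
Source V1 fixes V_0 = 12 V.
KCL at each unknown node (sum of currents leaving = 0; resistances in Ω):
  Node 1: (V_1 - 12)/200 + (V_1 - V_2)/13000 = 0
  Node 2: (V_2 - V_1)/13000 + (V_2 - 0)/91 = 0
Collecting terms (coefficients in siemens):
  0.005077·V_1 - 0.00007692·V_2 = 0.06
  0.01107·V_2 - 0.00007692·V_1 = 0
Determinant D = (0.005077)(0.01107) - (-0.00007692)(-0.00007692) = 0.00005617
V_1 = [(0.06)(0.01107) - (-0.00007692)(0)]/D = 11.82 V
V_2 = [(0.005077)(0) - (0.06)(-0.00007692)]/D = 0.08216 V
I_R2 = (V_1 - V_2)/R2 = (11.82 - 0.08216)/13000 = 0.0009029 A
|I_R2| = 0.0009029 A

Final answer: |I_R2| = 0.0009029 A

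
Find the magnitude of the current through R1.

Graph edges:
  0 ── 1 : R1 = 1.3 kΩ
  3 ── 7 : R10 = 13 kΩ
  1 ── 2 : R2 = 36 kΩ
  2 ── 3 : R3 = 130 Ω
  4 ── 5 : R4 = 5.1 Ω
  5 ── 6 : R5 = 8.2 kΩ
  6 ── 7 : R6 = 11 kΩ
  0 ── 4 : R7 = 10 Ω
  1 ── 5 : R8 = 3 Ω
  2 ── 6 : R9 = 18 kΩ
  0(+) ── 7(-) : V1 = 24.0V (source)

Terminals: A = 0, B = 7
Nodal analysis, taking node 7 as the 0 V reference.
Source V1 fixes V_0 = 24 V.
KCL at each unknown node (sum of currents leaving = 0; resistances in Ω):
  Node 1: (V_1 - 24)/1300 + (V_1 - V_2)/36000 + (V_1 - V_5)/3 = 0
  Node 2: (V_2 - V_1)/36000 + (V_2 - V_3)/130 + (V_2 - V_6)/18000 = 0
  Node 3: (V_3 - V_2)/130 + (V_3 - 0)/13000 = 0
  Node 4: (V_4 - V_5)/5.1 + (V_4 - 24)/10 = 0
  Node 5: (V_5 - V_4)/5.1 + (V_5 - V_6)/8200 + (V_5 - V_1)/3 = 0
  Node 6: (V_6 - V_5)/8200 + (V_6 - 0)/11000 + (V_6 - V_2)/18000 = 0
Collecting terms (coefficients in siemens):
  0.3341·V_1 - 0.00002778·V_2 - 0.3333·V_5 = 0.01846
  0.007776·V_2 - 0.00002778·V_1 - 0.007692·V_3 - 0.00005556·V_6 = 0
  0.007769·V_3 - 0.007692·V_2 = 0
  0.2961·V_4 - 0.1961·V_5 = 2.4
  0.5295·V_5 - 0.3333·V_1 - 0.1961·V_4 - 0.000122·V_6 = 0
  0.0002684·V_6 - 0.00005556·V_2 - 0.000122·V_5 = 0
Solving these 6 simultaneous equations (Gaussian elimination) gives:
  V_1 = 23.97 V, V_2 = 8.588 V, V_3 = 8.503 V, V_4 = 23.98 V
  V_5 = 23.97 V, V_6 = 12.67 V
I_R1 = (V_0 - V_1)/R1 = (24 - 23.97)/1300 = 0.00002166 A
|I_R1| = 0.00002166 A

Final answer: |I_R1| = 2.166e-05 A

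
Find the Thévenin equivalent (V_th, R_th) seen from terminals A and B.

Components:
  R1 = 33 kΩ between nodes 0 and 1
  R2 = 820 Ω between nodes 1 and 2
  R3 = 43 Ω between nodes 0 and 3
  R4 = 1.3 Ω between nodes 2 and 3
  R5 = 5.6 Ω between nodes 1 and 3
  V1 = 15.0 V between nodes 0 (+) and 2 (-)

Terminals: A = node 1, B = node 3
Step 1 — V_th is the open-circuit voltage V_A - V_B (nothing connected across the terminals).
Nodal analysis, taking node 2 as the 0 V reference.
Source V1 fixes V_0 = 15 V.
KCL at each unknown node (sum of currents leaving = 0; resistances in Ω):
  Node 1: (V_1 - 15)/33000 + (V_1 - 0)/820 + (V_1 - V_3)/5.6 = 0
  Node 3: (V_3 - 15)/43 + (V_3 - 0)/1.3 + (V_3 - V_1)/5.6 = 0
Collecting terms (coefficients in siemens):
  0.1798·V_1 - 0.1786·V_3 = 0.0004545
  0.9711·V_3 - 0.1786·V_1 = 0.3488
Determinant D = (0.1798)(0.9711) - (-0.1786)(-0.1786) = 0.1427
V_1 = [(0.0004545)(0.9711) - (-0.1786)(0.3488)]/D = 0.4395 V
V_3 = [(0.1798)(0.3488) - (0.0004545)(-0.1786)]/D = 0.4401 V
V_th = V_1 - V_3 = 0.4395 - 0.4401 = -0.0005308 V
Step 2 — R_th: zero the source — replace V1 by a short circuit (node 2 merges into node 0) — and find the resistance seen between A (node 1) and B (node 3).
Reduce the network between node 1 (A) and node 3 (B) by series/parallel combination:
  Rp1 = R1 ‖ R2 (parallel, both between nodes 0 and 1) = 1/(1/33000 + 1/820) = 800.1 Ω
  Rp2 = R3 ‖ R4 (parallel, both between nodes 0 and 3) = 1/(1/43 + 1/1.3) = 1.262 Ω
  Rs1 = Rp1 + Rp2 (series, joined only at node 0) = 800.1 + 1.262 = 801.4 Ω
  Rp3 = R5 ‖ Rs1 (parallel, both between nodes 1 and 3) = 1/(1/5.6 + 1/801.4) = 5.561 Ω
R_th = 5.561 Ω

Final answer: V_th = -0.0005308 V, R_th = 5.561 Ω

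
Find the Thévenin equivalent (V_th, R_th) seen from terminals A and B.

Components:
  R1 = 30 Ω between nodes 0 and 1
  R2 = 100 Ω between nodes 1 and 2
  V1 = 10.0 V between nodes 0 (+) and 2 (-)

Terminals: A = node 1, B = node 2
Step 1 — V_th is the open-circuit voltage V_A - V_B (nothing connected across the terminals).
Nodal analysis, taking node 2 as the 0 V reference.
Source V1 fixes V_0 = 10 V.
KCL at each unknown node (sum of currents leaving = 0; resistances in Ω):
  Node 1: (V_1 - 10)/30 + (V_1 - 0)/100 = 0
Collecting terms: 0.04333 × V_1 = 0.3333  =>  V_1 = 7.692 V
V_th = V_1 - V_2 = 7.692 - 0 = 7.692 V
Step 2 — R_th: zero the source — replace V1 by a short circuit (node 2 merges into node 0) — and find the resistance seen between A (node 1) and B (node 0).
Reduce the network between node 1 (A) and node 0 (B) by series/parallel combination:
  Rp1 = R1 ‖ R2 (parallel, both between nodes 0 and 1) = 1/(1/30 + 1/100) = 23.08 Ω
R_th = 23.08 Ω

Final answer: V_th = 7.692 V, R_th = 23.08 Ω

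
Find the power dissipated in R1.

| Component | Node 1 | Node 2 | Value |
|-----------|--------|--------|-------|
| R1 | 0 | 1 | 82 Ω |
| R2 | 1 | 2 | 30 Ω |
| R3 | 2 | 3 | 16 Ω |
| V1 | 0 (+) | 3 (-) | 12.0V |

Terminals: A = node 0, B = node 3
Nodal analysis, taking node 3 as the 0 V reference.
Source V1 fixes V_0 = 12 V.
KCL at each unknown node (sum of currents leaving = 0; resistances in Ω):
  Node 1: (V_1 - 12)/82 + (V_1 - V_2)/30 = 0
  Node 2: (V_2 - V_1)/30 + (V_2 - 0)/16 = 0
Collecting terms (coefficients in siemens):
  0.04553·V_1 - 0.03333·V_2 = 0.1463
  0.09583·V_2 - 0.03333·V_1 = 0
Determinant D = (0.04553)(0.09583) - (-0.03333)(-0.03333) = 0.003252
V_1 = [(0.1463)(0.09583) - (-0.03333)(0)]/D = 4.312 V
V_2 = [(0.04553)(0) - (0.1463)(-0.03333)]/D = 1.5 V
I_R1 = (V_0 - V_1)/R1 = (12 - 4.312)/82 = 0.09375 A
P_R1 = I_R1² × R1 = (0.09375)² × 82 = 0.7207 W

Final answer: 0.7207 W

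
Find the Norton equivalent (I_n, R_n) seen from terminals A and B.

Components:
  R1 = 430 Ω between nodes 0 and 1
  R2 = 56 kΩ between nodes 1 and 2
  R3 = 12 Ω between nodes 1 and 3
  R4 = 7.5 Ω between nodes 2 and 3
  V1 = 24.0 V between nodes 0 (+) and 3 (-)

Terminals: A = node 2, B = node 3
Find the Thévenin equivalent first; then I_n = V_th/R_th and R_n = R_th.
Step 1 — V_th is the open-circuit voltage V_A - V_B (nothing connected across the terminals).
Nodal analysis, taking node 3 as the 0 V reference.
Source V1 fixes V_0 = 24 V.
KCL at each unknown node (sum of currents leaving = 0; resistances in Ω):
  Node 1: (V_1 - 24)/430 + (V_1 - V_2)/56000 + (V_1 - 0)/12 = 0
  Node 2: (V_2 - V_1)/56000 + (V_2 - 0)/7.5 = 0
Collecting terms (coefficients in siemens):
  0.08568·V_1 - 0.00001786·V_2 = 0.05581
  0.1334·V_2 - 0.00001786·V_1 = 0
Determinant D = (0.08568)(0.1334) - (-0.00001786)(-0.00001786) = 0.01143
V_1 = [(0.05581)(0.1334) - (-0.00001786)(0)]/D = 0.6514 V
V_2 = [(0.08568)(0) - (0.05581)(-0.00001786)]/D = 0.00008724 V
V_th = V_2 - V_3 = 0.00008724 - 0 = 0.00008724 V
Step 2 — R_th: zero the source — replace V1 by a short circuit (node 3 merges into node 0) — and find the resistance seen between A (node 2) and B (node 0).
Reduce the network between node 2 (A) and node 0 (B) by series/parallel combination:
  Rp1 = R1 ‖ R3 (parallel, both between nodes 0 and 1) = 1/(1/430 + 1/12) = 11.67 Ω
  Rs1 = R2 + Rp1 (series, joined only at node 1) = 56000 + 11.67 = 56010 Ω
  Rp2 = R4 ‖ Rs1 (parallel, both between nodes 0 and 2) = 1/(1/7.5 + 1/56010) = 7.499 Ω
R_th = 7.499 Ω
I_n = V_th/R_th = 0.00008724/7.499 = 0.00001163 A, and R_n = R_th = 7.499 Ω

Final answer: I_n = 1.163e-05 A, R_n = 7.499 Ω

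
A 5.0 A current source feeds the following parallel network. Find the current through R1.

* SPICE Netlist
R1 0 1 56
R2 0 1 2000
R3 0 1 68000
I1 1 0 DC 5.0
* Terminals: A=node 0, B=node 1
All resistors sit directly between nodes 0 and 1, so they are in parallel and share one voltage V; the full source current 5 A splits among them.
1/R_par = 1/56 + 1/2000 + 1/68000 = 0.01837 S  =>  R_par = 54.43 Ω
V = I × R_par = 5 × 54.43 = 272.2 V
I_R1 = V/R1 = 272.2/56 = 4.86 A

Final answer: 4.86 A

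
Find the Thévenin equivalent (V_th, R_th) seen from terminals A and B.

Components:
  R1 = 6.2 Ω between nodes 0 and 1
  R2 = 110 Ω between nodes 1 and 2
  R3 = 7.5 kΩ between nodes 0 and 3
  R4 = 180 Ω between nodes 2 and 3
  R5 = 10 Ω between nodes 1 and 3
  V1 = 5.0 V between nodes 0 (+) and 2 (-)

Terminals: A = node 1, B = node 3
Step 1 — V_th is the open-circuit voltage V_A - V_B (nothing connected across the terminals).
Nodal analysis, taking node 2 as the 0 V reference.
Source V1 fixes V_0 = 5 V.
KCL at each unknown node (sum of currents leaving = 0; resistances in Ω):
  Node 1: (V_1 - 5)/6.2 + (V_1 - 0)/110 + (V_1 - V_3)/10 = 0
  Node 3: (V_3 - 5)/7500 + (V_3 - 0)/180 + (V_3 - V_1)/10 = 0
Collecting terms (coefficients in siemens):
  0.2704·V_1 - 0.1·V_3 = 0.8065
  0.1057·V_3 - 0.1·V_1 = 0.0006667
Determinant D = (0.2704)(0.1057) - (-0.1)(-0.1) = 0.01858
V_1 = [(0.8065)(0.1057) - (-0.1)(0.0006667)]/D = 4.592 V
V_3 = [(0.2704)(0.0006667) - (0.8065)(-0.1)]/D = 4.351 V
V_th = V_1 - V_3 = 4.592 - 4.351 = 0.2409 V
Step 2 — R_th: zero the source — replace V1 by a short circuit (node 2 merges into node 0) — and find the resistance seen between A (node 1) and B (node 3).
Reduce the network between node 1 (A) and node 3 (B) by series/parallel combination:
  Rp1 = R1 ‖ R2 (parallel, both between nodes 0 and 1) = 1/(1/6.2 + 1/110) = 5.869 Ω
  Rp2 = R3 ‖ R4 (parallel, both between nodes 0 and 3) = 1/(1/7500 + 1/180) = 175.8 Ω
  Rs1 = Rp1 + Rp2 (series, joined only at node 0) = 5.869 + 175.8 = 181.7 Ω
  Rp3 = R5 ‖ Rs1 (parallel, both between nodes 1 and 3) = 1/(1/10 + 1/181.7) = 9.478 Ω
R_th = 9.478 Ω

Final answer: V_th = 0.2409 V, R_th = 9.478 Ω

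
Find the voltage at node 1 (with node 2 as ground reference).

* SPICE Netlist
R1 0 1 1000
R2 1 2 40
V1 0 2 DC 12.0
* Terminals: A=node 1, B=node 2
Nodal analysis, taking node 2 as the 0 V reference.
Source V1 fixes V_0 = 12 V.
KCL at each unknown node (sum of currents leaving = 0; resistances in Ω):
  Node 1: (V_1 - 12)/1000 + (V_1 - 0)/40 = 0
Collecting terms: 0.026 × V_1 = 0.012  =>  V_1 = 0.4615 V
The requested potential is V_1 = 0.4615 V.

Final answer: V_1 = 0.4615 V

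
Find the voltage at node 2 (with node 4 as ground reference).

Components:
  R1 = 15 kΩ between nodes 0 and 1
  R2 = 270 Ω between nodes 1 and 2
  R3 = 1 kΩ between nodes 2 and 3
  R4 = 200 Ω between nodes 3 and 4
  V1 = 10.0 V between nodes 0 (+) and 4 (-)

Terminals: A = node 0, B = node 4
Nodal analysis, taking node 4 as the 0 V reference.
Source V1 fixes V_0 = 10 V.
KCL at each unknown node (sum of currents leaving = 0; resistances in Ω):
  Node 1: (V_1 - 10)/15000 + (V_1 - V_2)/270 = 0
  Node 2: (V_2 - V_1)/270 + (V_2 - V_3)/1000 = 0
  Node 3: (V_3 - V_2)/1000 + (V_3 - 0)/200 = 0
Collecting terms (coefficients in siemens):
  0.00377·V_1 - 0.003704·V_2 = 0.0006667
  0.004704·V_2 - 0.003704·V_1 - 0.001·V_3 = 0
  0.006·V_3 - 0.001·V_2 = 0
Solving these 3 simultaneous equations (Gaussian elimination) gives:
  V_1 = 0.8925 V, V_2 = 0.7286 V, V_3 = 0.1214 V
The requested potential is V_2 = 0.7286 V.

Final answer: V_2 = 0.7286 V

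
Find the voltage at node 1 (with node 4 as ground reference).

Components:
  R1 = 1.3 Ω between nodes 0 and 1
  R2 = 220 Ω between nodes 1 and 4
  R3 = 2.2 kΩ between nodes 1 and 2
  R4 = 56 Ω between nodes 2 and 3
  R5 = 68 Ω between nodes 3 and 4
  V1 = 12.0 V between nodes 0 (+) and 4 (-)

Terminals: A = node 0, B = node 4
Nodal analysis, taking node 4 as the 0 V reference.
Source V1 fixes V_0 = 12 V.
KCL at each unknown node (sum of currents leaving = 0; resistances in Ω):
  Node 1: (V_1 - 12)/1.3 + (V_1 - 0)/220 + (V_1 - V_2)/2200 = 0
  Node 2: (V_2 - V_1)/2200 + (V_2 - V_3)/56 = 0
  Node 3: (V_3 - V_2)/56 + (V_3 - 0)/68 = 0
Collecting terms (coefficients in siemens):
  0.7742·V_1 - 0.0004545·V_2 = 9.231
  0.01831·V_2 - 0.0004545·V_1 - 0.01786·V_3 = 0
  0.03256·V_3 - 0.01786·V_2 = 0
Solving these 3 simultaneous equations (Gaussian elimination) gives:
  V_1 = 11.92 V, V_2 = 0.6362 V, V_3 = 0.3489 V
The requested potential is V_1 = 11.92 V.

Final answer: V_1 = 11.92 V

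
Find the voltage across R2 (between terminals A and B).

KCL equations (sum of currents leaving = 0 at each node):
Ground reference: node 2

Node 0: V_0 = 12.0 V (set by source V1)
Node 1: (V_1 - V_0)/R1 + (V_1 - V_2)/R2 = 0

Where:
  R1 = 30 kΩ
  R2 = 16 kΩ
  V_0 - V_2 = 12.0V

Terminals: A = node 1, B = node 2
R1 and R2 are in series across V1 (node 0 → node 1 → node 2), and the output A–B is taken across R2, so this is a voltage divider.
Series current: I = V1/(R1 + R2) = 12/(30000 + 16000) = 12/46000 = 0.0002609 A
V_R2 = I × R2 = V1 × R2/(R1 + R2) = 12 × 16000/46000 = 4.174 V

Final answer: 4.174 V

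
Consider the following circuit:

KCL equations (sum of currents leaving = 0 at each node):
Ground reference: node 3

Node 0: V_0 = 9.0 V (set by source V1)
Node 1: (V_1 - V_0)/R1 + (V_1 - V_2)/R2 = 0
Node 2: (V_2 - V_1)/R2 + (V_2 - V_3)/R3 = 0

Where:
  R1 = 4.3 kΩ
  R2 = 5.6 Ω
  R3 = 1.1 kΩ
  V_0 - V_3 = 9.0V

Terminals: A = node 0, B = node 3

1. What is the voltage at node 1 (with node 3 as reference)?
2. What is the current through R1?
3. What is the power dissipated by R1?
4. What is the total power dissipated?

Nodal analysis, taking node 3 as the 0 V reference.
Source V1 fixes V_0 = 9 V.
KCL at each unknown node (sum of currents leaving = 0; resistances in Ω):
  Node 1: (V_1 - 9)/4300 + (V_1 - V_2)/5.6 = 0
  Node 2: (V_2 - V_1)/5.6 + (V_2 - 0)/1100 = 0
Collecting terms (coefficients in siemens):
  0.1788·V_1 - 0.1786·V_2 = 0.002093
  0.1795·V_2 - 0.1786·V_1 = 0
Determinant D = (0.1788)(0.1795) - (-0.1786)(-0.1786) = 0.0002041
V_1 = [(0.002093)(0.1795) - (-0.1786)(0)]/D = 1.841 V
V_2 = [(0.1788)(0) - (0.002093)(-0.1786)]/D = 1.831 V
Part 1:
  Read off the nodal solution: V_1 = 1.841 V
Part 2:
  I_R1 = (V_0 - V_1)/R1 = (9 - 1.841)/4300 = 0.001665 A
  Magnitude: I_R1 = 0.001665 A
Part 3:
  I_R1 = (V_0 - V_1)/R1 = (9 - 1.841)/4300 = 0.001665 A
  P_R1 = I_R1² × R1 = (0.001665)² × 4300 = 0.01192 W
Part 4:
  Power in each resistor, P = (ΔV)²/R:
    P_R1 = (9 - 1.841)²/4300 = 0.01192 W
    P_R2 = (1.841 - 1.831)²/5.6 = 0.00001552 W
    P_R3 = (1.831 - 0)²/1100 = 0.003049 W
  P_total = P_R1 + P_R2 + P_R3 = 0.01498 W

Final answers:
1. V_1 = 1.841 V
2. I_R1 = 0.001665 A
3. P_R1 = 0.01192 W
4. P_total = 0.01498 W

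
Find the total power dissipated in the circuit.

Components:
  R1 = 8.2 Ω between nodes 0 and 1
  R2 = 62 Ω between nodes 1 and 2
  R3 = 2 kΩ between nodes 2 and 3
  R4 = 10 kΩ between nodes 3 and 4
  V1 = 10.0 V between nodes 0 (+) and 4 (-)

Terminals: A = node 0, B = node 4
Nodal analysis, taking node 4 as the 0 V reference.
Source V1 fixes V_0 = 10 V.
KCL at each unknown node (sum of currents leaving = 0; resistances in Ω):
  Node 1: (V_1 - 10)/8.2 + (V_1 - V_2)/62 = 0
  Node 2: (V_2 - V_1)/62 + (V_2 - V_3)/2000 = 0
  Node 3: (V_3 - V_2)/2000 + (V_3 - 0)/10000 = 0
Collecting terms (coefficients in siemens):
  0.1381·V_1 - 0.01613·V_2 = 1.22
  0.01663·V_2 - 0.01613·V_1 - 0.0005·V_3 = 0
  0.0006·V_3 - 0.0005·V_2 = 0
Solving these 3 simultaneous equations (Gaussian elimination) gives:
  V_1 = 9.993 V, V_2 = 9.942 V, V_3 = 8.285 V
Power in each resistor, P = (ΔV)²/R:
  P_R1 = (10 - 9.993)²/8.2 = 0.000005628 W
  P_R2 = (9.993 - 9.942)²/62 = 0.00004256 W
  P_R3 = (9.942 - 8.285)²/2000 = 0.001373 W
  P_R4 = (8.285 - 0)²/10000 = 0.006864 W
P_total = P_R1 + P_R2 + P_R3 + P_R4 = 0.008285 W

Final answer: 0.008285 W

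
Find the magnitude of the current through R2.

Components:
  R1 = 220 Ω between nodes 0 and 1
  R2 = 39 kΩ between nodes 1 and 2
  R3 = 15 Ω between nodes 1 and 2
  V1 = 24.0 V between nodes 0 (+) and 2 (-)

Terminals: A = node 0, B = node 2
Nodal analysis, taking node 2 as the 0 V reference.
Source V1 fixes V_0 = 24 V.
KCL at each unknown node (sum of currents leaving = 0; resistances in Ω):
  Node 1: (V_1 - 24)/220 + (V_1 - 0)/39000 + (V_1 - 0)/15 = 0
Collecting terms: 0.07124 × V_1 = 0.1091  =>  V_1 = 1.531 V
I_R2 = (V_1 - V_2)/R2 = (1.531 - 0)/39000 = 0.00003927 A
|I_R2| = 0.00003927 A

Final answer: |I_R2| = 3.927e-05 A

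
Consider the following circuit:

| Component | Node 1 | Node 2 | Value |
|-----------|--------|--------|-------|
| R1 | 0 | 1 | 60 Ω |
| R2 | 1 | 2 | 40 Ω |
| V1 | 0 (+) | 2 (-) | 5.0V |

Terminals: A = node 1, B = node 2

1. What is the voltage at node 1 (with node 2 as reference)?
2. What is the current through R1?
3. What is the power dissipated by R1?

Nodal analysis, taking node 2 as the 0 V reference.
Source V1 fixes V_0 = 5 V.
KCL at each unknown node (sum of currents leaving = 0; resistances in Ω):
  Node 1: (V_1 - 5)/60 + (V_1 - 0)/40 = 0
Collecting terms: 0.04167 × V_1 = 0.08333  =>  V_1 = 2 V
Part 1:
  Read off the nodal solution: V_1 = 2 V
Part 2:
  I_R1 = (V_0 - V_1)/R1 = (5 - 2)/60 = 0.05 A
  Magnitude: I_R1 = 0.05 A
Part 3:
  I_R1 = (V_0 - V_1)/R1 = (5 - 2)/60 = 0.05 A
  P_R1 = I_R1² × R1 = (0.05)² × 60 = 0.15 W

Final answers:
1. V_1 = 2 V
2. I_R1 = 0.05 A
3. P_R1 = 0.15 W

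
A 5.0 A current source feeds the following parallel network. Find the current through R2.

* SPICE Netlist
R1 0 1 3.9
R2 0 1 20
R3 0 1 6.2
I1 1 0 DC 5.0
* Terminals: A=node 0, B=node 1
All resistors sit directly between nodes 0 and 1, so they are in parallel and share one voltage V; the full source current 5 A splits among them.
1/R_par = 1/3.9 + 1/20 + 1/6.2 = 0.4677 S  =>  R_par = 2.138 Ω
V = I × R_par = 5 × 2.138 = 10.69 V
I_R2 = V/R2 = 10.69/20 = 0.5345 A

Final answer: 0.5345 A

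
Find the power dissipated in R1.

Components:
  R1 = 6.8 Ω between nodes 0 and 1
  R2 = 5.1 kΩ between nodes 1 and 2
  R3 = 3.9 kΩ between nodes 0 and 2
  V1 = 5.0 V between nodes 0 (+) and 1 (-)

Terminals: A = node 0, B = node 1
Nodal analysis, taking node 1 as the 0 V reference.
Source V1 fixes V_0 = 5 V.
KCL at each unknown node (sum of currents leaving = 0; resistances in Ω):
  Node 2: (V_2 - 0)/5100 + (V_2 - 5)/3900 = 0
Collecting terms: 0.0004525 × V_2 = 0.001282  =>  V_2 = 2.833 V
I_R1 = (V_0 - V_1)/R1 = (5 - 0)/6.8 = 0.7353 A
P_R1 = I_R1² × R1 = (0.7353)² × 6.8 = 3.676 W

Final answer: 3.676 W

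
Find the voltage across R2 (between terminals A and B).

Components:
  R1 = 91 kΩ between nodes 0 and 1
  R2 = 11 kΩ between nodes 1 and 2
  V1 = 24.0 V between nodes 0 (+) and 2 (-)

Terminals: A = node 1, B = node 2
R1 and R2 are in series across V1 (node 0 → node 1 → node 2), and the output A–B is taken across R2, so this is a voltage divider.
Series current: I = V1/(R1 + R2) = 24/(91000 + 11000) = 24/102000 = 0.0002353 A
V_R2 = I × R2 = V1 × R2/(R1 + R2) = 24 × 11000/102000 = 2.588 V

Final answer: 2.588 V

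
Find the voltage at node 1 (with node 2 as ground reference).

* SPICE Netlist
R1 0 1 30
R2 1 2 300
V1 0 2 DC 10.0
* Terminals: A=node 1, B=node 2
Nodal analysis, taking node 2 as the 0 V reference.
Source V1 fixes V_0 = 10 V.
KCL at each unknown node (sum of currents leaving = 0; resistances in Ω):
  Node 1: (V_1 - 10)/30 + (V_1 - 0)/300 = 0
Collecting terms: 0.03667 × V_1 = 0.3333  =>  V_1 = 9.091 V
The requested potential is V_1 = 9.091 V.

Final answer: V_1 = 9.091 V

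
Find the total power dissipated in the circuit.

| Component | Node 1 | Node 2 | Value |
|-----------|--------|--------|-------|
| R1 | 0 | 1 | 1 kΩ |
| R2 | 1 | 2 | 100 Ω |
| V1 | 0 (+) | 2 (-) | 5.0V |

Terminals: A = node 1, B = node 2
Nodal analysis, taking node 2 as the 0 V reference.
Source V1 fixes V_0 = 5 V.
KCL at each unknown node (sum of currents leaving = 0; resistances in Ω):
  Node 1: (V_1 - 5)/1000 + (V_1 - 0)/100 = 0
Collecting terms: 0.011 × V_1 = 0.005  =>  V_1 = 0.4545 V
Power in each resistor, P = (ΔV)²/R:
  P_R1 = (5 - 0.4545)²/1000 = 0.02066 W
  P_R2 = (0.4545 - 0)²/100 = 0.002066 W
P_total = P_R1 + P_R2 = 0.02273 W

Final answer: 0.02273 W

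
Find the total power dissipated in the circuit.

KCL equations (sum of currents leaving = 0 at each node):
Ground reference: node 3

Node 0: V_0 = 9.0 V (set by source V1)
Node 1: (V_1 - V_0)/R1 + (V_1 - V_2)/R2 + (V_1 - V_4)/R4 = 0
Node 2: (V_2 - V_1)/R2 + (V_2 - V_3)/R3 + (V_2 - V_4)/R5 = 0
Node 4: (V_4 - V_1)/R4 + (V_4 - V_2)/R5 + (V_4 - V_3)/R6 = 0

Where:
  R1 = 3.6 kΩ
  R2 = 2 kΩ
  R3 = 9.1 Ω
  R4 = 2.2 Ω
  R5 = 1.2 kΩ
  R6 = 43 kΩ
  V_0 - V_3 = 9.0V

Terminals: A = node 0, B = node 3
Nodal analysis, taking node 3 as the 0 V reference.
Source V1 fixes V_0 = 9 V.
KCL at each unknown node (sum of currents leaving = 0; resistances in Ω):
  Node 1: (V_1 - 9)/3600 + (V_1 - V_2)/2000 + (V_1 - V_4)/2.2 = 0
  Node 2: (V_2 - V_1)/2000 + (V_2 - 0)/9.1 + (V_2 - V_4)/1200 = 0
  Node 4: (V_4 - V_1)/2.2 + (V_4 - V_2)/1200 + (V_4 - 0)/43000 = 0
Collecting terms (coefficients in siemens):
  0.4553·V_1 - 0.0005·V_2 - 0.4545·V_4 = 0.0025
  0.1112·V_2 - 0.0005·V_1 - 0.0008333·V_4 = 0
  0.4554·V_4 - 0.4545·V_1 - 0.0008333·V_2 = 0
Solving these 3 simultaneous equations (Gaussian elimination) gives:
  V_1 = 1.546 V, V_2 = 0.01851 V, V_4 = 1.543 V
Power in each resistor, P = (ΔV)²/R:
  P_R1 = (9 - 1.546)²/3600 = 0.01543 W
  P_R2 = (1.546 - 0.01851)²/2000 = 0.001167 W
  P_R3 = (0.01851 - 0)²/9.1 = 0.00003767 W
  P_R4 = (1.546 - 1.543)²/2.2 = 0.000003756 W
  P_R5 = (0.01851 - 1.543)²/1200 = 0.001938 W
  P_R6 = (0 - 1.543)²/43000 = 0.0000554 W
P_total = P_R1 + P_R2 + P_R3 + P_R4 + P_R5 + P_R6 = 0.01863 W

Final answer: 0.01863 W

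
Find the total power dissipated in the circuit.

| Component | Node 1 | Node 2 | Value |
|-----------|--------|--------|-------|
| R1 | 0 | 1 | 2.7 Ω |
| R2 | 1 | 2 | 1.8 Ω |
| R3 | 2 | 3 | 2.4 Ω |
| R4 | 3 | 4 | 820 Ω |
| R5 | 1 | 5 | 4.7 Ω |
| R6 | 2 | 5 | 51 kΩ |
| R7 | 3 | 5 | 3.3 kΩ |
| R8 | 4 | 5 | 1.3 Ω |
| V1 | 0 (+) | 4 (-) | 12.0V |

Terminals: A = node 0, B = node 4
Nodal analysis, taking node 4 as the 0 V reference.
Source V1 fixes V_0 = 12 V.
KCL at each unknown node (sum of currents leaving = 0; resistances in Ω):
  Node 1: (V_1 - 12)/2.7 + (V_1 - V_2)/1.8 + (V_1 - V_5)/4.7 = 0
  Node 2: (V_2 - V_1)/1.8 + (V_2 - V_3)/2.4 + (V_2 - V_5)/51000 = 0
  Node 3: (V_3 - V_2)/2.4 + (V_3 - 0)/820 + (V_3 - V_5)/3300 = 0
  Node 5: (V_5 - V_1)/4.7 + (V_5 - V_2)/51000 + (V_5 - V_3)/3300 + (V_5 - 0)/1.3 = 0
Collecting terms (coefficients in siemens):
  1.139·V_1 - 0.5556·V_2 - 0.2128·V_5 = 4.444
  0.9722·V_2 - 0.5556·V_1 - 0.4167·V_3 - 0.00001961·V_5 = 0
  0.4182·V_3 - 0.4167·V_2 - 0.000303·V_5 = 0
  0.9823·V_5 - 0.2128·V_1 - 0.00001961·V_2 - 0.000303·V_3 = 0
Solving these 4 simultaneous equations (Gaussian elimination) gives:
  V_1 = 8.254 V, V_2 = 8.232 V, V_3 = 8.204 V, V_5 = 1.791 V
Power in each resistor, P = (ΔV)²/R:
  P_R1 = (12 - 8.254)²/2.7 = 5.197 W
  P_R2 = (8.254 - 8.232)²/1.8 = 0.0002624 W
  P_R3 = (8.232 - 8.204)²/2.4 = 0.0003426 W
  P_R4 = (8.204 - 0)²/820 = 0.08208 W
  P_R5 = (8.254 - 1.791)²/4.7 = 8.889 W
  P_R6 = (8.232 - 1.791)²/51000 = 0.0008137 W
  P_R7 = (8.204 - 1.791)²/3300 = 0.01246 W
  P_R8 = (0 - 1.791)²/1.3 = 2.466 W
P_total = P_R1 + P_R2 + P_R3 + P_R4 + P_R5 + P_R6 + P_R7 + P_R8 = 16.65 W

Final answer: 16.65 W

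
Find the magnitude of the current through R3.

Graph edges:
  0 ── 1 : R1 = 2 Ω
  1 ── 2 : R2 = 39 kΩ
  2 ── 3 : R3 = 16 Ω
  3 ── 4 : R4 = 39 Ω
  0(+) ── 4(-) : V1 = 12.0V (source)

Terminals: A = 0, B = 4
Nodal analysis, taking node 4 as the 0 V reference.
Source V1 fixes V_0 = 12 V.
KCL at each unknown node (sum of currents leaving = 0; resistances in Ω):
  Node 1: (V_1 - 12)/2 + (V_1 - V_2)/39000 = 0
  Node 2: (V_2 - V_1)/39000 + (V_2 - V_3)/16 = 0
  Node 3: (V_3 - V_2)/16 + (V_3 - 0)/39 = 0
Collecting terms (coefficients in siemens):
  0.5·V_1 - 0.00002564·V_2 = 6
  0.06253·V_2 - 0.00002564·V_1 - 0.0625·V_3 = 0
  0.08814·V_3 - 0.0625·V_2 = 0
Solving these 3 simultaneous equations (Gaussian elimination) gives:
  V_1 = 12 V, V_2 = 0.0169 V, V_3 = 0.01198 V
I_R3 = (V_2 - V_3)/R3 = (0.0169 - 0.01198)/16 = 0.0003072 A
|I_R3| = 0.0003072 A

Final answer: |I_R3| = 0.0003072 A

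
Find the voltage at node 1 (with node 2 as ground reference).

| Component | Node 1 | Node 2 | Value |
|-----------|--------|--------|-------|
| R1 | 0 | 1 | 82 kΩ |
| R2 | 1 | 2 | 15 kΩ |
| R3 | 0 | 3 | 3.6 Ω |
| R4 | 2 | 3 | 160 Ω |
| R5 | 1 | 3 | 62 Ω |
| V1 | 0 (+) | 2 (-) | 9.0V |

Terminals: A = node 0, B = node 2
Nodal analysis, taking node 2 as the 0 V reference.
Source V1 fixes V_0 = 9 V.
KCL at each unknown node (sum of currents leaving = 0; resistances in Ω):
  Node 1: (V_1 - 9)/82000 + (V_1 - 0)/15000 + (V_1 - V_3)/62 = 0
  Node 3: (V_3 - 9)/3.6 + (V_3 - 0)/160 + (V_3 - V_1)/62 = 0
Collecting terms (coefficients in siemens):
  0.01621·V_1 - 0.01613·V_3 = 0.0001098
  0.3002·V_3 - 0.01613·V_1 = 2.5
Determinant D = (0.01621)(0.3002) - (-0.01613)(-0.01613) = 0.004605
V_1 = [(0.0001098)(0.3002) - (-0.01613)(2.5)]/D = 8.764 V
V_3 = [(0.01621)(2.5) - (0.0001098)(-0.01613)]/D = 8.8 V
The requested potential is V_1 = 8.764 V.

Final answer: V_1 = 8.764 V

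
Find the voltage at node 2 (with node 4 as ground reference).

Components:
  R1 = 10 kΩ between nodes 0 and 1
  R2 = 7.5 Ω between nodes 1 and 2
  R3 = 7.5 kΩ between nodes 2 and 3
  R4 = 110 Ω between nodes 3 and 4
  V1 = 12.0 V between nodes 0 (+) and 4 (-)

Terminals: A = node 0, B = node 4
Nodal analysis, taking node 4 as the 0 V reference.
Source V1 fixes V_0 = 12 V.
KCL at each unknown node (sum of currents leaving = 0; resistances in Ω):
  Node 1: (V_1 - 12)/10000 + (V_1 - V_2)/7.5 = 0
  Node 2: (V_2 - V_1)/7.5 + (V_2 - V_3)/7500 = 0
  Node 3: (V_3 - V_2)/7500 + (V_3 - 0)/110 = 0
Collecting terms (coefficients in siemens):
  0.1334·V_1 - 0.1333·V_2 = 0.0012
  0.1335·V_2 - 0.1333·V_1 - 0.0001333·V_3 = 0
  0.009224·V_3 - 0.0001333·V_2 = 0
Solving these 3 simultaneous equations (Gaussian elimination) gives:
  V_1 = 5.189 V, V_2 = 5.183 V, V_3 = 0.07493 V
The requested potential is V_2 = 5.183 V.

Final answer: V_2 = 5.183 V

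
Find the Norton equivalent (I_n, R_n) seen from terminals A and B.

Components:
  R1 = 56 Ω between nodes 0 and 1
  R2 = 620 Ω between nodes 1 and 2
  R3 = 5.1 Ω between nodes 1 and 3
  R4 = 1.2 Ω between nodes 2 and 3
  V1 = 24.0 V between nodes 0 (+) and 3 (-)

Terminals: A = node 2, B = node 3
Find the Thévenin equivalent first; then I_n = V_th/R_th and R_n = R_th.
Step 1 — V_th is the open-circuit voltage V_A - V_B (nothing connected across the terminals).
Nodal analysis, taking node 3 as the 0 V reference.
Source V1 fixes V_0 = 24 V.
KCL at each unknown node (sum of currents leaving = 0; resistances in Ω):
  Node 1: (V_1 - 24)/56 + (V_1 - V_2)/620 + (V_1 - 0)/5.1 = 0
  Node 2: (V_2 - V_1)/620 + (V_2 - 0)/1.2 = 0
Collecting terms (coefficients in siemens):
  0.2155·V_1 - 0.001613·V_2 = 0.4286
  0.8349·V_2 - 0.001613·V_1 = 0
Determinant D = (0.2155)(0.8349) - (-0.001613)(-0.001613) = 0.18
V_1 = [(0.4286)(0.8349) - (-0.001613)(0)]/D = 1.988 V
V_2 = [(0.2155)(0) - (0.4286)(-0.001613)]/D = 0.003841 V
V_th = V_2 - V_3 = 0.003841 - 0 = 0.003841 V
Step 2 — R_th: zero the source — replace V1 by a short circuit (node 3 merges into node 0) — and find the resistance seen between A (node 2) and B (node 0).
Reduce the network between node 2 (A) and node 0 (B) by series/parallel combination:
  Rp1 = R1 ‖ R3 (parallel, both between nodes 0 and 1) = 1/(1/56 + 1/5.1) = 4.674 Ω
  Rs1 = R2 + Rp1 (series, joined only at node 1) = 620 + 4.674 = 624.7 Ω
  Rp2 = R4 ‖ Rs1 (parallel, both between nodes 0 and 2) = 1/(1/1.2 + 1/624.7) = 1.198 Ω
R_th = 1.198 Ω
I_n = V_th/R_th = 0.003841/1.198 = 0.003207 A, and R_n = R_th = 1.198 Ω

Final answer: I_n = 0.003207 A, R_n = 1.198 Ω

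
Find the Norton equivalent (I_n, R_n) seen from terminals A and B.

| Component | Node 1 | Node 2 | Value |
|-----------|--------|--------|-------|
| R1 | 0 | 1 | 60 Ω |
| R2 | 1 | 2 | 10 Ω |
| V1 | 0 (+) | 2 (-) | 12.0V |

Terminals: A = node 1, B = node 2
Find the Thévenin equivalent first; then I_n = V_th/R_th and R_n = R_th.
Step 1 — V_th is the open-circuit voltage V_A - V_B (nothing connected across the terminals).
Nodal analysis, taking node 2 as the 0 V reference.
Source V1 fixes V_0 = 12 V.
KCL at each unknown node (sum of currents leaving = 0; resistances in Ω):
  Node 1: (V_1 - 12)/60 + (V_1 - 0)/10 = 0
Collecting terms: 0.1167 × V_1 = 0.2  =>  V_1 = 1.714 V
V_th = V_1 - V_2 = 1.714 - 0 = 1.714 V
Step 2 — R_th: zero the source — replace V1 by a short circuit (node 2 merges into node 0) — and find the resistance seen between A (node 1) and B (node 0).
Reduce the network between node 1 (A) and node 0 (B) by series/parallel combination:
  Rp1 = R1 ‖ R2 (parallel, both between nodes 0 and 1) = 1/(1/60 + 1/10) = 8.571 Ω
R_th = 8.571 Ω
I_n = V_th/R_th = 1.714/8.571 = 0.2 A, and R_n = R_th = 8.571 Ω

Final answer: I_n = 0.2 A, R_n = 8.571 Ω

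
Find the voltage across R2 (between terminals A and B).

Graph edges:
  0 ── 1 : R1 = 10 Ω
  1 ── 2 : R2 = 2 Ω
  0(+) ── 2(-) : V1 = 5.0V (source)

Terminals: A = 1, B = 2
R1 and R2 are in series across V1 (node 0 → node 1 → node 2), and the output A–B is taken across R2, so this is a voltage divider.
Series current: I = V1/(R1 + R2) = 5/(10 + 2) = 5/12 = 0.4167 A
V_R2 = I × R2 = V1 × R2/(R1 + R2) = 5 × 2/12 = 0.8333 V

Final answer: 0.8333 V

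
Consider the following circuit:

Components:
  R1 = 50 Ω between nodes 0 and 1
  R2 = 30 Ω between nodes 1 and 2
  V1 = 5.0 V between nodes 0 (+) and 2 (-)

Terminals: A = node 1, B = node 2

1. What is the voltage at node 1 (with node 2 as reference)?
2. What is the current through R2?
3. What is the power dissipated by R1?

Nodal analysis, taking node 2 as the 0 V reference.
Source V1 fixes V_0 = 5 V.
KCL at each unknown node (sum of currents leaving = 0; resistances in Ω):
  Node 1: (V_1 - 5)/50 + (V_1 - 0)/30 = 0
Collecting terms: 0.05333 × V_1 = 0.1  =>  V_1 = 1.875 V
Part 1:
  Read off the nodal solution: V_1 = 1.875 V
Part 2:
  I_R2 = (V_1 - V_2)/R2 = (1.875 - 0)/30 = 0.0625 A
  Magnitude: I_R2 = 0.0625 A
Part 3:
  I_R1 = (V_0 - V_1)/R1 = (5 - 1.875)/50 = 0.0625 A
  P_R1 = I_R1² × R1 = (0.0625)² × 50 = 0.1953 W

Final answers:
1. V_1 = 1.875 V
2. I_R2 = 0.0625 A
3. P_R1 = 0.1953 W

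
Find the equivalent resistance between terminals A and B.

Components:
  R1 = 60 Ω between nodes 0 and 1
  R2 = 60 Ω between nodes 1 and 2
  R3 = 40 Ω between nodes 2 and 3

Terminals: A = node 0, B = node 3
Reduce the network between node 0 (A) and node 3 (B) by series/parallel combination:
  Rs1 = R1 + R2 (series, joined only at node 1) = 60 + 60 = 120 Ω
  Rs2 = R3 + Rs1 (series, joined only at node 2) = 40 + 120 = 160 Ω
R_eq = 160 Ω

Final answer: 160 Ω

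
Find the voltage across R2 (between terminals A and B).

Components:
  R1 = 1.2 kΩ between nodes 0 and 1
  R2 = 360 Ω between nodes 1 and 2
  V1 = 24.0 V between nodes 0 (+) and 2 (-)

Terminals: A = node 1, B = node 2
R1 and R2 are in series across V1 (node 0 → node 1 → node 2), and the output A–B is taken across R2, so this is a voltage divider.
Series current: I = V1/(R1 + R2) = 24/(1200 + 360) = 24/1560 = 0.01538 A
V_R2 = I × R2 = V1 × R2/(R1 + R2) = 24 × 360/1560 = 5.538 V

Final answer: 5.538 V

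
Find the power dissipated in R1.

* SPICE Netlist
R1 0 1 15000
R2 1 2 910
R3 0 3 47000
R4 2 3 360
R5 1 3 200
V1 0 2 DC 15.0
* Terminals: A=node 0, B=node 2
Nodal analysis, taking node 2 as the 0 V reference.
Source V1 fixes V_0 = 15 V.
KCL at each unknown node (sum of currents leaving = 0; resistances in Ω):
  Node 1: (V_1 - 15)/15000 + (V_1 - 0)/910 + (V_1 - V_3)/200 = 0
  Node 3: (V_3 - 15)/47000 + (V_3 - 0)/360 + (V_3 - V_1)/200 = 0
Collecting terms (coefficients in siemens):
  0.006166·V_1 - 0.005·V_3 = 0.001
  0.007799·V_3 - 0.005·V_1 = 0.0003191
Determinant D = (0.006166)(0.007799) - (-0.005)(-0.005) = 0.00002309
V_1 = [(0.001)(0.007799) - (-0.005)(0.0003191)]/D = 0.407 V
V_3 = [(0.006166)(0.0003191) - (0.001)(-0.005)]/D = 0.3018 V
I_R1 = (V_0 - V_1)/R1 = (15 - 0.407)/15000 = 0.0009729 A
P_R1 = I_R1² × R1 = (0.0009729)² × 15000 = 0.0142 W

Final answer: 0.0142 W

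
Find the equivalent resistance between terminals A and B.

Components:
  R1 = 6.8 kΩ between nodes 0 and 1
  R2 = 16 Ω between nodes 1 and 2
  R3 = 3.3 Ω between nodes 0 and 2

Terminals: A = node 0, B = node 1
Reduce the network between node 0 (A) and node 1 (B) by series/parallel combination:
  Rs1 = R3 + R2 (series, joined only at node 2) = 3.3 + 16 = 19.3 Ω
  Rp1 = R1 ‖ Rs1 (parallel, both between nodes 0 and 1) = 1/(1/6800 + 1/19.3) = 19.25 Ω
R_eq = 19.25 Ω

Final answer: 19.25 Ω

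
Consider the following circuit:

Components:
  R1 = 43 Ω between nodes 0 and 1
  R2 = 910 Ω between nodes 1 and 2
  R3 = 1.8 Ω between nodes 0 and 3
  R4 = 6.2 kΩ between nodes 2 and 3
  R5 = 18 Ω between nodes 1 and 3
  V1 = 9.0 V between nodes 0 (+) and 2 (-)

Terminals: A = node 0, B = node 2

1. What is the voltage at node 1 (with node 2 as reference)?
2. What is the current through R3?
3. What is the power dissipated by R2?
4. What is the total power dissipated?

Nodal analysis, taking node 2 as the 0 V reference.
Source V1 fixes V_0 = 9 V.
KCL at each unknown node (sum of currents leaving = 0; resistances in Ω):
  Node 1: (V_1 - 9)/43 + (V_1 - 0)/910 + (V_1 - V_3)/18 = 0
  Node 3: (V_3 - 9)/1.8 + (V_3 - 0)/6200 + (V_3 - V_1)/18 = 0
Collecting terms (coefficients in siemens):
  0.07991·V_1 - 0.05556·V_3 = 0.2093
  0.6113·V_3 - 0.05556·V_1 = 5
Determinant D = (0.07991)(0.6113) - (-0.05556)(-0.05556) = 0.04576
V_1 = [(0.2093)(0.6113) - (-0.05556)(5)]/D = 8.866 V
V_3 = [(0.07991)(5) - (0.2093)(-0.05556)]/D = 8.985 V
Part 1:
  Read off the nodal solution: V_1 = 8.866 V
Part 2:
  I_R3 = (V_0 - V_3)/R3 = (9 - 8.985)/1.8 = 0.008079 A
  Magnitude: I_R3 = 0.008079 A
Part 3:
  I_R2 = (V_1 - V_2)/R2 = (8.866 - 0)/910 = 0.009743 A
  P_R2 = I_R2² × R2 = (0.009743)² × 910 = 0.08638 W
Part 4:
  Power in each resistor, P = (ΔV)²/R:
    P_R1 = (9 - 8.866)²/43 = 0.0004168 W
    P_R2 = (8.866 - 0)²/910 = 0.08638 W
    P_R3 = (9 - 8.985)²/1.8 = 0.0001175 W
    P_R4 = (0 - 8.985)²/6200 = 0.01302 W
    P_R5 = (8.866 - 8.985)²/18 = 0.0007911 W
  P_total = P_R1 + P_R2 + P_R3 + P_R4 + P_R5 = 0.1007 W

Final answers:
1. V_1 = 8.866 V
2. I_R3 = 0.008079 A
3. P_R2 = 0.08638 W
4. P_total = 0.1007 W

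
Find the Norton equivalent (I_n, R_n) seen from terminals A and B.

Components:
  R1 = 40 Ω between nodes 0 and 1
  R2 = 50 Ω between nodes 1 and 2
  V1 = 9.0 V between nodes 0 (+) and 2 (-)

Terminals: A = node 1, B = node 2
Find the Thévenin equivalent first; then I_n = V_th/R_th and R_n = R_th.
Step 1 — V_th is the open-circuit voltage V_A - V_B (nothing connected across the terminals).
Nodal analysis, taking node 2 as the 0 V reference.
Source V1 fixes V_0 = 9 V.
KCL at each unknown node (sum of currents leaving = 0; resistances in Ω):
  Node 1: (V_1 - 9)/40 + (V_1 - 0)/50 = 0
Collecting terms: 0.045 × V_1 = 0.225  =>  V_1 = 5 V
V_th = V_1 - V_2 = 5 - 0 = 5 V
Step 2 — R_th: zero the source — replace V1 by a short circuit (node 2 merges into node 0) — and find the resistance seen between A (node 1) and B (node 0).
Reduce the network between node 1 (A) and node 0 (B) by series/parallel combination:
  Rp1 = R1 ‖ R2 (parallel, both between nodes 0 and 1) = 1/(1/40 + 1/50) = 22.22 Ω
R_th = 22.22 Ω
I_n = V_th/R_th = 5/22.22 = 0.225 A, and R_n = R_th = 22.22 Ω

Final answer: I_n = 0.225 A, R_n = 22.22 Ω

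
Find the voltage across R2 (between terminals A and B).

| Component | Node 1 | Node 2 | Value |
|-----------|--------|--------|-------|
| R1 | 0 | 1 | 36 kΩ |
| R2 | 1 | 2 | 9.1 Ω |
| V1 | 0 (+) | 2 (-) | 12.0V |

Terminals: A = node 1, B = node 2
R1 and R2 are in series across V1 (node 0 → node 1 → node 2), and the output A–B is taken across R2, so this is a voltage divider.
Series current: I = V1/(R1 + R2) = 12/(36000 + 9.1) = 12/36010 = 0.0003332 A
V_R2 = I × R2 = V1 × R2/(R1 + R2) = 12 × 9.1/36010 = 0.003033 V

Final answer: 0.003033 V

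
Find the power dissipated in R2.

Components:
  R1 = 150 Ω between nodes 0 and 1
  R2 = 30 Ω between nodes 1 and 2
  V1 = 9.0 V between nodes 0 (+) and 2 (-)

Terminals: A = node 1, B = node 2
Nodal analysis, taking node 2 as the 0 V reference.
Source V1 fixes V_0 = 9 V.
KCL at each unknown node (sum of currents leaving = 0; resistances in Ω):
  Node 1: (V_1 - 9)/150 + (V_1 - 0)/30 = 0
Collecting terms: 0.04 × V_1 = 0.06  =>  V_1 = 1.5 V
I_R2 = (V_1 - V_2)/R2 = (1.5 - 0)/30 = 0.05 A
P_R2 = I_R2² × R2 = (0.05)² × 30 = 0.075 W

Final answer: 0.075 W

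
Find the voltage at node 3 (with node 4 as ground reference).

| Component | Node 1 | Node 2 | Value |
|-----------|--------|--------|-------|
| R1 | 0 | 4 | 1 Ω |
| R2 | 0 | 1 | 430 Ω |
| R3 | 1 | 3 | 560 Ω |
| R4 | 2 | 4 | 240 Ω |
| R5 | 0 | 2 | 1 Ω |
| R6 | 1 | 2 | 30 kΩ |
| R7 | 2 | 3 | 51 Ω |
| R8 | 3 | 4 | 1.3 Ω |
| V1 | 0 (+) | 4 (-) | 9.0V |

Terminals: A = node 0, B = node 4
Nodal analysis, taking node 4 as the 0 V reference.
Source V1 fixes V_0 = 9 V.
KCL at each unknown node (sum of currents leaving = 0; resistances in Ω):
  Node 1: (V_1 - 9)/430 + (V_1 - V_3)/560 + (V_1 - V_2)/30000 = 0
  Node 2: (V_2 - 0)/240 + (V_2 - 9)/1 + (V_2 - V_1)/30000 + (V_2 - V_3)/51 = 0
  Node 3: (V_3 - V_1)/560 + (V_3 - V_2)/51 + (V_3 - 0)/1.3 = 0
Collecting terms (coefficients in siemens):
  0.004145·V_1 - 0.00003333·V_2 - 0.001786·V_3 = 0.02093
  1.024·V_2 - 0.00003333·V_1 - 0.01961·V_3 = 9
  0.7906·V_3 - 0.001786·V_1 - 0.01961·V_2 = 0
Solving these 3 simultaneous equations (Gaussian elimination) gives:
  V_1 = 5.22 V, V_2 = 8.795 V, V_3 = 0.2299 V
The requested potential is V_3 = 0.2299 V.

Final answer: V_3 = 0.2299 V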